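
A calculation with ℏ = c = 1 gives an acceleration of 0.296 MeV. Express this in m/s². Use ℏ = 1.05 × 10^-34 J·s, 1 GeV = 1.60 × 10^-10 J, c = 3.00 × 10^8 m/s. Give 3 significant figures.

1.35 × 10^29 m/s²

Acceleration is [L]/[T]² = c·[E]/ℏ.
1 GeV → c/ℏ × (1 GeV in J) = 4.57 × 10^32 m/s².
Convert the energy scale: 0.296 MeV = 2.96 × 10^-4 GeV.
Result: 2.96 × 10^-4 × 4.57 × 10^32 = 1.35 × 10^29 m/s².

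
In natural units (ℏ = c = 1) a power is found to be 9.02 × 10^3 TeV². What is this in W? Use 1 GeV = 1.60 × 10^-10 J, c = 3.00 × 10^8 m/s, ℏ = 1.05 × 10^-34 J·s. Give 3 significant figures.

2.20 × 10^24 W

Power is [E]/[T] = [E]²/ℏ.
1 GeV² → 1/ℏ × (1 GeV in J)² = 2.44 × 10^14 W.
Convert the energy scale: 9.02 × 10^3 TeV² = 9.02 × 10^9 GeV².
Result: 9.02 × 10^9 × 2.44 × 10^14 = 2.20 × 10^24 W.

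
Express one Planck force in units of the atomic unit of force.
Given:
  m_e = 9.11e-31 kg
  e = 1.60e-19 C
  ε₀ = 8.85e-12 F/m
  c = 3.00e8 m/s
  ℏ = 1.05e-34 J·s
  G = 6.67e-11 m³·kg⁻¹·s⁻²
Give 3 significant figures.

1.46e51

Planck force: F_P = c⁴/G = 1.21e44 N
atomic unit of force: F_au = E_h/a₀ = m_e²e⁶/((4πε₀)³ℏ⁴) = 8.33e-8 N
ratio = 1.21e44 / 8.33e-8 = 1.46e51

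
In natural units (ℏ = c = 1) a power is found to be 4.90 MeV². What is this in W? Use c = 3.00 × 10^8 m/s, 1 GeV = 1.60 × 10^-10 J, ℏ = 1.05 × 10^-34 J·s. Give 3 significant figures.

Power is [E]/[T] = [E]²/ℏ.
1 GeV² → 1/ℏ × (1 GeV in J)² = 2.44 × 10^14 W.
Convert the energy scale: 4.90 MeV² = 4.90 × 10^-6 GeV².
Result: 4.90 × 10^-6 × 2.44 × 10^14 = 1.19 × 10^9 W.

1.19 × 10^9 W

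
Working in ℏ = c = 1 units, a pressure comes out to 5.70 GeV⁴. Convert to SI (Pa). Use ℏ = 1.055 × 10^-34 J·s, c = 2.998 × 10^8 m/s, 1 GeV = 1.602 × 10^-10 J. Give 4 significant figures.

Pressure is [E]/[L]³ = [E]⁴/(ℏc)³.
1 GeV⁴ → 1/(ℏc)³ × (1 GeV in J)⁴ = 2.082 × 10^37 Pa.
Result: 5.70 × 2.082 × 10^37 = 1.187 × 10^38 Pa.

1.187 × 10^38 Pa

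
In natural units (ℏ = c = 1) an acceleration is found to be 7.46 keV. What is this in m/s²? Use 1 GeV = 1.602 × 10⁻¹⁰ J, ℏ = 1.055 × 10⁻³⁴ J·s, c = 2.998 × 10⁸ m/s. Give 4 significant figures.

Acceleration is [L]/[T]² = c·[E]/ℏ.
1 GeV → c/ℏ × (1 GeV in J) = 4.552 × 10³² m/s².
Convert the energy scale: 7.46 keV = 7.46 × 10⁻⁶ GeV.
Result: 7.46 × 10⁻⁶ × 4.552 × 10³² = 3.396 × 10²⁷ m/s².

3.396 × 10²⁷ m/s²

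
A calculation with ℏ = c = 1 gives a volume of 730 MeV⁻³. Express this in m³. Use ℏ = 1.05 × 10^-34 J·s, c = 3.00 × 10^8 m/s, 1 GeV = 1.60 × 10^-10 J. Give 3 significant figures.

5.57 × 10^-36 m³

Volume is [L]³ = [E]⁻³·(ℏc)³.
1 GeV⁻³ → (ℏc)³ × (1 GeV in J)⁻³ = 7.63 × 10^-48 m³.
Convert the energy scale: 730 MeV⁻³ = 7.30 × 10^11 GeV⁻³.
Result: 7.30 × 10^11 × 7.63 × 10^-48 = 5.57 × 10^-36 m³.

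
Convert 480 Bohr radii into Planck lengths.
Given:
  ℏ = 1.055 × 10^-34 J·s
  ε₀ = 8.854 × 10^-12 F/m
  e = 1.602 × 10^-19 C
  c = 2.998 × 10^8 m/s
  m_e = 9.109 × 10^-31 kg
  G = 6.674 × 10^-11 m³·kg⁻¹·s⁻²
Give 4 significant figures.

1.573 × 10^27

Bohr radius: a₀ = 4πε₀ℏ²/(m_e e²) = 5.297 × 10^-11 m
Planck length: ℓ_P = √(ℏG/c³) = 1.616 × 10^-35 m
480 × 5.297 × 10^-11 / 1.616 × 10^-35 = 1.573 × 10^27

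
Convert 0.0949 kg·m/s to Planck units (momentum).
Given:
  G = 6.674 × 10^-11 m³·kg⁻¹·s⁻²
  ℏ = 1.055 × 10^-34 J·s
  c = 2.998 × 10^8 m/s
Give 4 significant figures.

0.01454

Planck momentum: p_P = √(ℏc³/G) = 6.527 kg·m/s.
0.0949 / 6.527 = 0.01454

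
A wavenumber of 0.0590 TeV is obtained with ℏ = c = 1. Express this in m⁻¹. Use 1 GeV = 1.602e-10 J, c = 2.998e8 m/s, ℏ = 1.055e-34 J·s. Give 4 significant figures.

2.988e17 m⁻¹

Inverse length is [E]/(ℏc).
1 GeV → 1/(ℏc) × (1 GeV in J) = 5.065e15 m⁻¹.
Convert the energy scale: 0.0590 TeV = 59 GeV.
Result: 59 × 5.065e15 = 2.988e17 m⁻¹.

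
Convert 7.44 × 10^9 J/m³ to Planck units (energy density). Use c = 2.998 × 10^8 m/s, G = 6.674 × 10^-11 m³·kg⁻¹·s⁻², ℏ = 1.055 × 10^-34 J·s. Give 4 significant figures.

Planck energy density: u_P = c⁷/(ℏG²) = 4.632 × 10^113 J/m³.
7.44 × 10^9 / 4.632 × 10^113 = 1.606 × 10^-104

1.606 × 10^-104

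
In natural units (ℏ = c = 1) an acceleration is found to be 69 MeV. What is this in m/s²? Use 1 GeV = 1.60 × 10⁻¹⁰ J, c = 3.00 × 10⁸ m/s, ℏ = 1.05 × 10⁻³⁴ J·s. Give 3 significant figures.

Acceleration is [L]/[T]² = c·[E]/ℏ.
1 GeV → c/ℏ × (1 GeV in J) = 4.57 × 10³² m/s².
Convert the energy scale: 69 MeV = 0.0690 GeV.
Result: 0.0690 × 4.57 × 10³² = 3.15 × 10³¹ m/s².

3.15 × 10³¹ m/s²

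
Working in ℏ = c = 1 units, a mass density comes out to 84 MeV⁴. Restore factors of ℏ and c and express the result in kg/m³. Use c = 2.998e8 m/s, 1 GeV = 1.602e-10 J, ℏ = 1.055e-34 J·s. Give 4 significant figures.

1.945e10 kg/m³

Mass density is [E]/(c²[L]³) = [E]⁴/(ℏ³c⁵).
1 GeV⁴ → 1/(ℏ³c⁵) × (1 GeV in J)⁴ = 2.316e20 kg/m³.
Convert the energy scale: 84 MeV⁴ = 8.40e-11 GeV⁴.
Result: 8.40e-11 × 2.316e20 = 1.945e10 kg/m³.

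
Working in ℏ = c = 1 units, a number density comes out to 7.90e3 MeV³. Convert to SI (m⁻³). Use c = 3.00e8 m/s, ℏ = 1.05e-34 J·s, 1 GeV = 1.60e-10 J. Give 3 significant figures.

1.04e42 m⁻³

Number density is [L]⁻³ = [E]³/(ℏc)³.
1 GeV³ → 1/(ℏc)³ × (1 GeV in J)³ = 1.31e47 m⁻³.
Convert the energy scale: 7.90e3 MeV³ = 7.90e-6 GeV³.
Result: 7.90e-6 × 1.31e47 = 1.04e42 m⁻³.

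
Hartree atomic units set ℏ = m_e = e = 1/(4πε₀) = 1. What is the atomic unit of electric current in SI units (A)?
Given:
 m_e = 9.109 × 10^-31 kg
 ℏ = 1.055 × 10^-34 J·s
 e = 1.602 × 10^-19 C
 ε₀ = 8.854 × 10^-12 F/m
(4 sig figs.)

The unique combination of the constants set to 1 with dimensions of current is I_au = e E_h/ℏ = m_e e⁵/((4πε₀)²ℏ³).
E_h = 4.354 × 10^-18 J
e·E_h/ℏ = 6.612 × 10^-3 A

6.612 × 10^-3 A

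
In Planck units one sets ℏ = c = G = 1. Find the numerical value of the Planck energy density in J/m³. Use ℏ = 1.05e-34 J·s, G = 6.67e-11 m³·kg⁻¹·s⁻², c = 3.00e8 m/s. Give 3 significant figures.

u_P = c⁷/(ℏG²)
  = 2.19e59 / 4.67e-55
  = 4.68e113 J/m³

4.68e113 J/m³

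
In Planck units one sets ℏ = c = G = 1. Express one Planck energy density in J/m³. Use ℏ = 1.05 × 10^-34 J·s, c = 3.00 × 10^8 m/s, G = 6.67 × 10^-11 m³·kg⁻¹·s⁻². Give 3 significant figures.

4.68 × 10^113 J/m³

u_P = c⁷/(ℏG²)
  = 2.19 × 10^59 / 4.67 × 10^-55
  = 4.68 × 10^113 J/m³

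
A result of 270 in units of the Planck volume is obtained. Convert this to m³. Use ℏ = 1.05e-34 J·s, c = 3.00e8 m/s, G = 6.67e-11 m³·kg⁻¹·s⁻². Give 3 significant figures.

One Planck volume: V_P = (ℏG/c³)^(3/2) = 4.18e-105 m³.
270 × 4.18e-105 m³ = 1.13e-102 m³

1.13e-102 m³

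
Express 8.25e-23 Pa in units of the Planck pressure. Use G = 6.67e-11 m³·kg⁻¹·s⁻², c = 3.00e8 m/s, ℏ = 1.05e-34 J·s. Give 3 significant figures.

1.76e-136

Planck pressure: p_P = c⁷/(ℏG²) = 4.68e113 Pa.
8.25e-23 / 4.68e113 = 1.76e-136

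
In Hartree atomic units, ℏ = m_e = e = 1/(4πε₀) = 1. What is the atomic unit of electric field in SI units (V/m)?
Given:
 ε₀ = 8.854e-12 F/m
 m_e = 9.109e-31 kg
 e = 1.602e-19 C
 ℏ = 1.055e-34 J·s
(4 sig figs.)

5.131e11 V/m

From ℏ = m_e = e = 1/(4πε₀) = 1 the electric field scale is E_au = E_h/(e a₀) = m_e²e⁵/((4πε₀)³ℏ⁴).
E_h = 4.354e-18 J
a₀ = 5.297e-11 m
E_h/(e·a₀) = 5.131e11 V/m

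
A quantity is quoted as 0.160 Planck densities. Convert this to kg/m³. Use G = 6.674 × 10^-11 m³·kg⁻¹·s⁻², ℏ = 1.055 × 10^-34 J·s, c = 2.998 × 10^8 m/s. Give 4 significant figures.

8.246 × 10^95 kg/m³

One Planck density: ρ_P = c⁵/(ℏG²) = 5.154 × 10^96 kg/m³.
0.160 × 5.154 × 10^96 kg/m³ = 8.246 × 10^95 kg/m³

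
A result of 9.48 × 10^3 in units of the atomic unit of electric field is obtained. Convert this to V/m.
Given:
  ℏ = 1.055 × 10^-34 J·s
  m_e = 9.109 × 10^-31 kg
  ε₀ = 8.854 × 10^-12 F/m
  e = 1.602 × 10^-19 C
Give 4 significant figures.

4.864 × 10^15 V/m

One atomic unit of electric field: E_au = E_h/(e a₀) = m_e²e⁵/((4πε₀)³ℏ⁴) = 5.131 × 10^11 V/m.
9.48 × 10^3 × 5.131 × 10^11 V/m = 4.864 × 10^15 V/m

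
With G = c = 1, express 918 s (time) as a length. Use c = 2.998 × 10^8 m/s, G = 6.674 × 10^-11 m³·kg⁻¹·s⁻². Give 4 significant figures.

2.752 × 10^11 m

Time → length via c.
918 s × (c) = 2.752 × 10^11 m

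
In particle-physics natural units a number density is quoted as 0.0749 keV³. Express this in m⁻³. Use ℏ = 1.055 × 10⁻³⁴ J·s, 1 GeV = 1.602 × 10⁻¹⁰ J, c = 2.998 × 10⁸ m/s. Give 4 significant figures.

Number density is [L]⁻³ = [E]³/(ℏc)³.
1 GeV³ → 1/(ℏc)³ × (1 GeV in J)³ = 1.299 × 10⁴⁷ m⁻³.
Convert the energy scale: 0.0749 keV³ = 7.49 × 10⁻²⁰ GeV³.
Result: 7.49 × 10⁻²⁰ × 1.299 × 10⁴⁷ = 9.732 × 10²⁷ m⁻³.

9.732 × 10²⁷ m⁻³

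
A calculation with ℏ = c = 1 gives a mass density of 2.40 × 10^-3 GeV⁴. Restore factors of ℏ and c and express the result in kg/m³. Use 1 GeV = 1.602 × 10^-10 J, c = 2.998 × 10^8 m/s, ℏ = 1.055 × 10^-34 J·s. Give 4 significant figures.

Mass density is [E]/(c²[L]³) = [E]⁴/(ℏ³c⁵).
1 GeV⁴ → 1/(ℏ³c⁵) × (1 GeV in J)⁴ = 2.316 × 10^20 kg/m³.
Result: 2.40 × 10^-3 × 2.316 × 10^20 = 5.558 × 10^17 kg/m³.

5.558 × 10^17 kg/m³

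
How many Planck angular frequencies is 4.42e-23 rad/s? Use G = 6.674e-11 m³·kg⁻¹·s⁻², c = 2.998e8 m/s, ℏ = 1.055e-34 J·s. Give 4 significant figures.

2.383e-66

Planck angular frequency: ω_P = √(c⁵/(ℏG)) = 1.855e43 rad/s.
4.42e-23 / 1.855e43 = 2.383e-66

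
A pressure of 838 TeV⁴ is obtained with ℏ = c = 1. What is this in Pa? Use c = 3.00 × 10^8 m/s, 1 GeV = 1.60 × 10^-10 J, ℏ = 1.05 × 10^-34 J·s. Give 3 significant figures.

Pressure is [E]/[L]³ = [E]⁴/(ℏc)³.
1 GeV⁴ → 1/(ℏc)³ × (1 GeV in J)⁴ = 2.10 × 10^37 Pa.
Convert the energy scale: 838 TeV⁴ = 8.38 × 10^14 GeV⁴.
Result: 8.38 × 10^14 × 2.10 × 10^37 = 1.76 × 10^52 Pa.

1.76 × 10^52 Pa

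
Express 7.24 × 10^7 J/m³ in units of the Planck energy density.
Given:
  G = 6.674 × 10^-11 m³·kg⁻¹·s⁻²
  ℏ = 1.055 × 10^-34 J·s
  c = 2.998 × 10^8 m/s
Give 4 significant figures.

Planck energy density: u_P = c⁷/(ℏG²) = 4.632 × 10^113 J/m³.
7.24 × 10^7 / 4.632 × 10^113 = 1.563 × 10^-106

1.563 × 10^-106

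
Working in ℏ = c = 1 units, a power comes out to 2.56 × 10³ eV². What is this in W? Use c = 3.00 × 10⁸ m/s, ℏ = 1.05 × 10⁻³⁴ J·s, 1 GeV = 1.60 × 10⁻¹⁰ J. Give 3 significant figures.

0.624 W

Power is [E]/[T] = [E]²/ℏ.
1 GeV² → 1/ℏ × (1 GeV in J)² = 2.44 × 10¹⁴ W.
Convert the energy scale: 2.56 × 10³ eV² = 2.56 × 10⁻¹⁵ GeV².
Result: 2.56 × 10⁻¹⁵ × 2.44 × 10¹⁴ = 0.624 W.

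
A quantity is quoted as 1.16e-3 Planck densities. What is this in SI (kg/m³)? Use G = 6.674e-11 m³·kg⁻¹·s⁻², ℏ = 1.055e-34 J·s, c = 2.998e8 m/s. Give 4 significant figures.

One Planck density: ρ_P = c⁵/(ℏG²) = 5.154e96 kg/m³.
1.16e-3 × 5.154e96 kg/m³ = 5.978e93 kg/m³

5.978e93 kg/m³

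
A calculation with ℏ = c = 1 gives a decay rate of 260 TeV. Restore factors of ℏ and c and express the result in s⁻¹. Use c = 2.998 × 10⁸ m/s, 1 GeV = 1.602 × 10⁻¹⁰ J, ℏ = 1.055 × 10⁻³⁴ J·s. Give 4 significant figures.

A rate is [E]/ℏ; divide by ℏ.
1 GeV → 1/ℏ × (1 GeV in J) = 1.518 × 10²⁴ s⁻¹.
Convert the energy scale: 260 TeV = 2.60 × 10⁵ GeV.
Result: 2.60 × 10⁵ × 1.518 × 10²⁴ = 3.948 × 10²⁹ s⁻¹.

3.948 × 10²⁹ s⁻¹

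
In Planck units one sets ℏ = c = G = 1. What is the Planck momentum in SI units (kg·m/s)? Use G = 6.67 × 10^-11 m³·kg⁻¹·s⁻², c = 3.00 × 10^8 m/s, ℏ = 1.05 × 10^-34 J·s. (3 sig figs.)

6.52 kg·m/s

p_P = √(ℏc³/G)
  = √(42.5)
  = 6.52 kg·m/s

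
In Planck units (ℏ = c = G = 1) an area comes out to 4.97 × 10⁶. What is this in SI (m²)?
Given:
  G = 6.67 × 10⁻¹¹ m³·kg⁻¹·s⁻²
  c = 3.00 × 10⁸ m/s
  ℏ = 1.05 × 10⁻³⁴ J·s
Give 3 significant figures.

One Planck area: A_P = ℏG/c³ = 2.59 × 10⁻⁷⁰ m².
4.97 × 10⁶ × 2.59 × 10⁻⁷⁰ m² = 1.29 × 10⁻⁶³ m²

1.29 × 10⁻⁶³ m²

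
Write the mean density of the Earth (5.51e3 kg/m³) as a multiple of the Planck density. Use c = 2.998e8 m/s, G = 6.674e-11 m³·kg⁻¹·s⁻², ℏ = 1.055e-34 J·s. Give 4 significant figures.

Planck density: ρ_P = c⁵/(ℏG²) = 5.154e96 kg/m³.
5.51e3 / 5.154e96 = 1.069e-93

1.069e-93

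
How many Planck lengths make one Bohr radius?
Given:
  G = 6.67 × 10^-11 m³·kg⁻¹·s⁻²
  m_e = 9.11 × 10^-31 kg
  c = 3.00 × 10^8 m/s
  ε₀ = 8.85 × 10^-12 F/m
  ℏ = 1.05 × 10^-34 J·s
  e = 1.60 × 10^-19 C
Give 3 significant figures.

Bohr radius: a₀ = 4πε₀ℏ²/(m_e e²) = 5.26 × 10^-11 m
Planck length: ℓ_P = √(ℏG/c³) = 1.61 × 10^-35 m
ratio = 5.26 × 10^-11 / 1.61 × 10^-35 = 3.26 × 10^24

3.26 × 10^24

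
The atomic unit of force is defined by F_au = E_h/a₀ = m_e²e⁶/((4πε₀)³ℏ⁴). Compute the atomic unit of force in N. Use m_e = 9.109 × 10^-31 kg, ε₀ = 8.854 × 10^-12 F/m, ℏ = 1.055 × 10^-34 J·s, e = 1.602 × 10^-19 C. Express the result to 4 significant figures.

F_au = E_h/a₀ = m_e²e⁶/((4πε₀)³ℏ⁴)
E_h = 4.354 × 10^-18 J
a₀ = 5.297 × 10^-11 m
E_h/a₀ = 8.220 × 10^-8 N

8.220 × 10^-8 N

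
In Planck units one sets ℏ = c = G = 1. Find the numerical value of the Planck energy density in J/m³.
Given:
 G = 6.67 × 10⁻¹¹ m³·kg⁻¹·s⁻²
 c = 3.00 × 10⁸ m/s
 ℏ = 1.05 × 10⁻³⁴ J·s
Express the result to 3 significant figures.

u_P = c⁷/(ℏG²)
  = 2.19 × 10⁵⁹ / 4.67 × 10⁻⁵⁵
  = 4.68 × 10¹¹³ J/m³

4.68 × 10¹¹³ J/m³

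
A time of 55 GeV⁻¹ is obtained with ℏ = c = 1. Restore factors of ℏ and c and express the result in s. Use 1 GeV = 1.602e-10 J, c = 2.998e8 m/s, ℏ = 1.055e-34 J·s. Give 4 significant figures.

A time is [E]⁻¹ in ℏ=c=1; restore one factor of ℏ.
1 GeV⁻¹ → ℏ × (1 GeV in J)⁻¹ = 6.586e-25 s.
Result: 55 × 6.586e-25 = 3.622e-23 s.

3.622e-23 s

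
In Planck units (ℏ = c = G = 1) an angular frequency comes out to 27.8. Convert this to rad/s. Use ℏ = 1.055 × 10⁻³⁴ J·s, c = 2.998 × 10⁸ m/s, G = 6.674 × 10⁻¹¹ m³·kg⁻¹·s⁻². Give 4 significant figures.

One Planck angular frequency: ω_P = √(c⁵/(ℏG)) = 1.855 × 10⁴³ rad/s.
27.8 × 1.855 × 10⁴³ rad/s = 5.156 × 10⁴⁴ rad/s

5.156 × 10⁴⁴ rad/s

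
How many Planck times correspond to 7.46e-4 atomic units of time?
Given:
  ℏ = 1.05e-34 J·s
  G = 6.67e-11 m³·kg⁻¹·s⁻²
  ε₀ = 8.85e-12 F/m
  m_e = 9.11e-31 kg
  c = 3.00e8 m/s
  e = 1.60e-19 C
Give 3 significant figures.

3.33e23

atomic unit of time: τ_au = (4πε₀)²ℏ³/(m_e e⁴) = 2.40e-17 s
Planck time: t_P = √(ℏG/c⁵) = 5.37e-44 s
7.46e-4 × 2.40e-17 / 5.37e-44 = 3.33e23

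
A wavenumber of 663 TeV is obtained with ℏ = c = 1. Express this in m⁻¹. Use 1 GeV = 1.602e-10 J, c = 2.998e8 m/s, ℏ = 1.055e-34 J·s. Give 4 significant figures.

Inverse length is [E]/(ℏc).
1 GeV → 1/(ℏc) × (1 GeV in J) = 5.065e15 m⁻¹.
Convert the energy scale: 663 TeV = 6.63e5 GeV.
Result: 6.63e5 × 5.065e15 = 3.358e21 m⁻¹.

3.358e21 m⁻¹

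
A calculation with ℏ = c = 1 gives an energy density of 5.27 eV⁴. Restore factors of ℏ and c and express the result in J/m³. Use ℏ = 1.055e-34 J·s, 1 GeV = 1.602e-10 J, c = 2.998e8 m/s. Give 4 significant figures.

[E]/[L]³ = [E]⁴/(ℏc)³; restore (ℏc)⁻³.
1 GeV⁴ → 1/(ℏc)³ × (1 GeV in J)⁴ = 2.082e37 J/m³.
Convert the energy scale: 5.27 eV⁴ = 5.27e-36 GeV⁴.
Result: 5.27e-36 × 2.082e37 = 109.7 J/m³.

109.7 J/m³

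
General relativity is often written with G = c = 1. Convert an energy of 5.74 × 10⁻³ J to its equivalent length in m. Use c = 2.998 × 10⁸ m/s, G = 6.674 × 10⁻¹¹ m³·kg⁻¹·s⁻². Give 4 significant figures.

Energy → length via G/c⁴.
5.74 × 10⁻³ J × (G/c⁴) = 4.742 × 10⁻⁴⁷ m

4.742 × 10⁻⁴⁷ m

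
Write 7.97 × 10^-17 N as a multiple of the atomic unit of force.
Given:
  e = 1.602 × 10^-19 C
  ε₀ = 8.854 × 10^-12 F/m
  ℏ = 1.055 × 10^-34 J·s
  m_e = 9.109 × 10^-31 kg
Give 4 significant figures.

9.696 × 10^-10

atomic unit of force: F_au = E_h/a₀ = m_e²e⁶/((4πε₀)³ℏ⁴) = 8.220 × 10^-8 N.
7.97 × 10^-17 / 8.220 × 10^-8 = 9.696 × 10^-10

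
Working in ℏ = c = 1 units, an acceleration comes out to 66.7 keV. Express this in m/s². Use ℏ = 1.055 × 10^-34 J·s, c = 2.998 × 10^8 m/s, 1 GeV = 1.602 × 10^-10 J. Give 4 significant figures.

3.036 × 10^28 m/s²

Acceleration is [L]/[T]² = c·[E]/ℏ.
1 GeV → c/ℏ × (1 GeV in J) = 4.552 × 10^32 m/s².
Convert the energy scale: 66.7 keV = 6.67 × 10^-5 GeV.
Result: 6.67 × 10^-5 × 4.552 × 10^32 = 3.036 × 10^28 m/s².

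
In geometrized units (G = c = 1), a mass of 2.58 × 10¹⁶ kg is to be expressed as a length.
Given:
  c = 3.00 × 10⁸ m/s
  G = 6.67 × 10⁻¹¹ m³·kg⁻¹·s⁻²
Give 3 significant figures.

1.91 × 10⁻¹¹ m

In G = c = 1 units mass has dimensions of length; the conversion factor is G/c².
2.58 × 10¹⁶ kg × (G/c²) = 1.91 × 10⁻¹¹ m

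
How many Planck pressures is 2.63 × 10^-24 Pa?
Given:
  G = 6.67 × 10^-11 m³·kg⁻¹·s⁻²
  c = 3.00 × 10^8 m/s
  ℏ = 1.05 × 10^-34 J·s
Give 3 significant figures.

5.62 × 10^-138

Planck pressure: p_P = c⁷/(ℏG²) = 4.68 × 10^113 Pa.
2.63 × 10^-24 / 4.68 × 10^113 = 5.62 × 10^-138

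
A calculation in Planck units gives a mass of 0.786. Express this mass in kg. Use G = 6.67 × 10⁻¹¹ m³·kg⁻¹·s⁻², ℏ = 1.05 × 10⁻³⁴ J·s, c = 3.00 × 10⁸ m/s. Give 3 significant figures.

1.71 × 10⁻⁸ kg

One Planck mass: m_P = √(ℏc/G) = 2.17 × 10⁻⁸ kg.
0.786 × 2.17 × 10⁻⁸ kg = 1.71 × 10⁻⁸ kg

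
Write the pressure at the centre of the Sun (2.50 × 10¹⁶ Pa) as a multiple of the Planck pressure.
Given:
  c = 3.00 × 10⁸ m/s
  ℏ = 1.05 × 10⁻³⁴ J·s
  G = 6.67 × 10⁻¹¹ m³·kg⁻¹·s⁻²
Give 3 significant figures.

5.34 × 10⁻⁹⁸

Planck pressure: p_P = c⁷/(ℏG²) = 4.68 × 10¹¹³ Pa.
2.50 × 10¹⁶ / 4.68 × 10¹¹³ = 5.34 × 10⁻⁹⁸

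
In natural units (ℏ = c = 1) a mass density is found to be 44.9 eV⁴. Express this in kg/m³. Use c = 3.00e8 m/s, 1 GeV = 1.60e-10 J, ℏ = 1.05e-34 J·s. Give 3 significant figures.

1.05e-14 kg/m³

Mass density is [E]/(c²[L]³) = [E]⁴/(ℏ³c⁵).
1 GeV⁴ → 1/(ℏ³c⁵) × (1 GeV in J)⁴ = 2.33e20 kg/m³.
Convert the energy scale: 44.9 eV⁴ = 4.49e-35 GeV⁴.
Result: 4.49e-35 × 2.33e20 = 1.05e-14 kg/m³.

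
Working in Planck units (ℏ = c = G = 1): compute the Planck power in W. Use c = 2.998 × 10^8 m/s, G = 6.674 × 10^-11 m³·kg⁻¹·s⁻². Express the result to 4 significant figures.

3.629 × 10^52 W

Dimensional analysis gives P_P = c⁵/G.
  = 2.422 × 10^42 / 6.674 × 10^-11
  = 3.629 × 10^52 W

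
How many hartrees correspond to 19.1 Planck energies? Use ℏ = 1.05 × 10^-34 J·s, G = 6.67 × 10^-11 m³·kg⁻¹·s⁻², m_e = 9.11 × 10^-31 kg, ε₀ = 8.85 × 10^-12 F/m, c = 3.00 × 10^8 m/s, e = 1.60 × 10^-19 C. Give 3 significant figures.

Planck energy: E_P = √(ℏc⁵/G) = 1.96 × 10^9 J
hartree: E_h = m_e e⁴/(4πε₀ℏ)² = 4.38 × 10^-18 J
19.1 × 1.96 × 10^9 / 4.38 × 10^-18 = 8.53 × 10^27

8.53 × 10^27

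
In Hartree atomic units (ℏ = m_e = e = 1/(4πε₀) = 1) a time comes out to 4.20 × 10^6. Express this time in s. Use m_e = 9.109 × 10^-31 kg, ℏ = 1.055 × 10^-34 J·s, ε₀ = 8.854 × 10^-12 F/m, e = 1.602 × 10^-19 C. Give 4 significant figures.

1.018 × 10^-10 s

One atomic unit of time: τ_au = (4πε₀)²ℏ³/(m_e e⁴) = 2.423 × 10^-17 s.
4.20 × 10^6 × 2.423 × 10^-17 s = 1.018 × 10^-10 s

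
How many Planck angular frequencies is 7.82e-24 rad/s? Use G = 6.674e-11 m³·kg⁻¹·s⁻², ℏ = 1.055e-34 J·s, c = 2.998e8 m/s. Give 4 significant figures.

4.216e-67

Planck angular frequency: ω_P = √(c⁵/(ℏG)) = 1.855e43 rad/s.
7.82e-24 / 1.855e43 = 4.216e-67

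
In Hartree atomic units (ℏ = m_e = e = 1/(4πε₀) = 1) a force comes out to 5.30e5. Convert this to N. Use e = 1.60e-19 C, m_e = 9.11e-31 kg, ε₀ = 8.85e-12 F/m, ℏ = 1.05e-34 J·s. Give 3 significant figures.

0.0441 N

One atomic unit of force: F_au = E_h/a₀ = m_e²e⁶/((4πε₀)³ℏ⁴) = 8.33e-8 N.
5.30e5 × 8.33e-8 N = 0.0441 N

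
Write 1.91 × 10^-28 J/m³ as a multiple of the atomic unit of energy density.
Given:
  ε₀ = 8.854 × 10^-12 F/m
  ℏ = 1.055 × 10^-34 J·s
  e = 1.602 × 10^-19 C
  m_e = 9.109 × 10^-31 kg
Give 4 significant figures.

6.521 × 10^-42

atomic unit of energy density: u_au = E_h/a₀³ = m_e⁴e¹⁰/((4πε₀)⁵ℏ⁸) = 2.929 × 10^13 J/m³.
1.91 × 10^-28 / 2.929 × 10^13 = 6.521 × 10^-42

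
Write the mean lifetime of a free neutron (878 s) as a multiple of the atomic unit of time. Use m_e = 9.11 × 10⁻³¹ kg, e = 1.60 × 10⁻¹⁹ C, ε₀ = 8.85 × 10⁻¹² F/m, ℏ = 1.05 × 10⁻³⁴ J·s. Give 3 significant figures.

3.66 × 10¹⁹

atomic unit of time: τ_au = (4πε₀)²ℏ³/(m_e e⁴) = 2.40 × 10⁻¹⁷ s.
878 / 2.40 × 10⁻¹⁷ = 3.66 × 10¹⁹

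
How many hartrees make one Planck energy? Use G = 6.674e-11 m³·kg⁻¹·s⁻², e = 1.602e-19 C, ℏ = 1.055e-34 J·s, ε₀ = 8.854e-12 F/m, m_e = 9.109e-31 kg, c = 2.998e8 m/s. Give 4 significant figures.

Planck energy: E_P = √(ℏc⁵/G) = 1.957e9 J
hartree: E_h = m_e e⁴/(4πε₀ℏ)² = 4.354e-18 J
ratio = 1.957e9 / 4.354e-18 = 4.494e26

4.494e26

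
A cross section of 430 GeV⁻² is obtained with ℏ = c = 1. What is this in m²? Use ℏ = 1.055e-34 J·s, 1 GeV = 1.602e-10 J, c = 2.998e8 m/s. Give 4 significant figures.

1.676e-29 m²

Area is [L]² = [E]⁻²·(ℏc)²; restore (ℏc)².
1 GeV⁻² → (ℏc)² × (1 GeV in J)⁻² = 3.898e-32 m².
Result: 430 × 3.898e-32 = 1.676e-29 m².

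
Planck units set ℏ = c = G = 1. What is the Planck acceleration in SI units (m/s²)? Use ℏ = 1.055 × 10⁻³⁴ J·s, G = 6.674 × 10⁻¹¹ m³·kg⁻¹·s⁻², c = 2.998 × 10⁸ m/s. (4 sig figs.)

Dimensional analysis gives a_P = √(c⁷/(ℏG)).
  = √(3.092 × 10¹⁰³)
  = 5.560 × 10⁵¹ m/s²

5.560 × 10⁵¹ m/s²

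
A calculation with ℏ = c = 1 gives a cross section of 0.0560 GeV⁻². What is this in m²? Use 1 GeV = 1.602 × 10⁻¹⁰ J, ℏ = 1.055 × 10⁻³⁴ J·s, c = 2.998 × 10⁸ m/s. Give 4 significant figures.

2.183 × 10⁻³³ m²

Area is [L]² = [E]⁻²·(ℏc)²; restore (ℏc)².
1 GeV⁻² → (ℏc)² × (1 GeV in J)⁻² = 3.898 × 10⁻³² m².
Result: 0.0560 × 3.898 × 10⁻³² = 2.183 × 10⁻³³ m².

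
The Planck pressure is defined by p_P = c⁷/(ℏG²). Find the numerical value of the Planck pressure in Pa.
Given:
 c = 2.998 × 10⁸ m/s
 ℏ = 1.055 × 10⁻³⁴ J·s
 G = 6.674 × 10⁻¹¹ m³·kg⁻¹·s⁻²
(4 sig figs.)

p_P = c⁷/(ℏG²)
  = 2.177 × 10⁵⁹ / 4.699 × 10⁻⁵⁵
  = 4.632 × 10¹¹³ Pa

4.632 × 10¹¹³ Pa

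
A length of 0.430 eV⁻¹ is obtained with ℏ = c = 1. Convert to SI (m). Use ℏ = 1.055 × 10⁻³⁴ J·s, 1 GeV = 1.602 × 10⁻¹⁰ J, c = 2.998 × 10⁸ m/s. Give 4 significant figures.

8.490 × 10⁻⁸ m

A length is [E]⁻¹ in ℏ=c=1; restore one factor of ℏc.
1 GeV⁻¹ → ℏc × (1 GeV in J)⁻¹ = 1.974 × 10⁻¹⁶ m.
Convert the energy scale: 0.430 eV⁻¹ = 4.30 × 10⁸ GeV⁻¹.
Result: 4.30 × 10⁸ × 1.974 × 10⁻¹⁶ = 8.490 × 10⁻⁸ m.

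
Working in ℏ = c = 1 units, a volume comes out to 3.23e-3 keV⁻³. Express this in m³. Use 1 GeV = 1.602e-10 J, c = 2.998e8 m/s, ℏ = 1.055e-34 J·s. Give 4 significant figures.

Volume is [L]³ = [E]⁻³·(ℏc)³.
1 GeV⁻³ → (ℏc)³ × (1 GeV in J)⁻³ = 7.696e-48 m³.
Convert the energy scale: 3.23e-3 keV⁻³ = 3.23e15 GeV⁻³.
Result: 3.23e15 × 7.696e-48 = 2.486e-32 m³.

2.486e-32 m³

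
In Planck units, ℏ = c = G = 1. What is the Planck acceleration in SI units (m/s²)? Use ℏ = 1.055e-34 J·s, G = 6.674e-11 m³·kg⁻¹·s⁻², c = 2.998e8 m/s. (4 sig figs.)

5.560e51 m/s²

The unique combination of the constants set to 1 with dimensions of acceleration is a_P = √(c⁷/(ℏG)).
  = √(3.092e103)
  = 5.560e51 m/s²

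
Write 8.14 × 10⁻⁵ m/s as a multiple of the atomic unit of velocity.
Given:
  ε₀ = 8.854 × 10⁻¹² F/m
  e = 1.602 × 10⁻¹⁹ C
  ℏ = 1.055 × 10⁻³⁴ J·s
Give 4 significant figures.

atomic unit of velocity: v_au = e²/(4πε₀ℏ) = 2.186 × 10⁶ m/s.
8.14 × 10⁻⁵ / 2.186 × 10⁶ = 3.723 × 10⁻¹¹

3.723 × 10⁻¹¹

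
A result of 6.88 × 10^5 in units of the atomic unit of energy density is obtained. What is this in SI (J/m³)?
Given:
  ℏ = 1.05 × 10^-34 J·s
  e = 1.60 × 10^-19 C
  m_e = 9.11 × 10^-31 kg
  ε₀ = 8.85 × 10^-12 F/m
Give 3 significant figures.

One atomic unit of energy density: u_au = E_h/a₀³ = m_e⁴e¹⁰/((4πε₀)⁵ℏ⁸) = 3.01 × 10^13 J/m³.
6.88 × 10^5 × 3.01 × 10^13 J/m³ = 2.07 × 10^19 J/m³

2.07 × 10^19 J/m³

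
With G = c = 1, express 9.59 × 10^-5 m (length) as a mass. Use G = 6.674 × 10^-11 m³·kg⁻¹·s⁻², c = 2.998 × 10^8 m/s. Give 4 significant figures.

1.292 × 10^23 kg

Length → mass via c²/G.
9.59 × 10^-5 m × (c²/G) = 1.292 × 10^23 kg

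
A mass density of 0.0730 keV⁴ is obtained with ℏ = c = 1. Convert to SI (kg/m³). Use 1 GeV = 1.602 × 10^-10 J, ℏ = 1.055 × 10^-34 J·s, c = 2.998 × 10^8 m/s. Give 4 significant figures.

1.691 × 10^-5 kg/m³

Mass density is [E]/(c²[L]³) = [E]⁴/(ℏ³c⁵).
1 GeV⁴ → 1/(ℏ³c⁵) × (1 GeV in J)⁴ = 2.316 × 10^20 kg/m³.
Convert the energy scale: 0.0730 keV⁴ = 7.30 × 10^-26 GeV⁴.
Result: 7.30 × 10^-26 × 2.316 × 10^20 = 1.691 × 10^-5 kg/m³.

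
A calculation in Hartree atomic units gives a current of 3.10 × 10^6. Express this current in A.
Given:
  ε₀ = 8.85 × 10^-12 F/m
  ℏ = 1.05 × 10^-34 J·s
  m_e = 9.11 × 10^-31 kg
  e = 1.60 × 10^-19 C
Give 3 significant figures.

2.07 × 10^4 A

One atomic unit of electric current: I_au = e E_h/ℏ = m_e e⁵/((4πε₀)²ℏ³) = 6.67 × 10^-3 A.
3.10 × 10^6 × 6.67 × 10^-3 A = 2.07 × 10^4 A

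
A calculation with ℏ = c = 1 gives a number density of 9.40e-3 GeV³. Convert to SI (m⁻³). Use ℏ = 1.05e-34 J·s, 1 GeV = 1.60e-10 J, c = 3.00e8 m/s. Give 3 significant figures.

1.23e45 m⁻³

Number density is [L]⁻³ = [E]³/(ℏc)³.
1 GeV³ → 1/(ℏc)³ × (1 GeV in J)³ = 1.31e47 m⁻³.
Result: 9.40e-3 × 1.31e47 = 1.23e45 m⁻³.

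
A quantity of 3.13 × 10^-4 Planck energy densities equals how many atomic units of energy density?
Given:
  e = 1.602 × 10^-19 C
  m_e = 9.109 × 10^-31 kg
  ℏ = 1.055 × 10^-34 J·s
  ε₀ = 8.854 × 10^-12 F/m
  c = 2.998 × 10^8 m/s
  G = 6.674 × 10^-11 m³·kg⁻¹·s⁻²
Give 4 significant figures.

Planck energy density: u_P = c⁷/(ℏG²) = 4.632 × 10^113 J/m³
atomic unit of energy density: u_au = E_h/a₀³ = m_e⁴e¹⁰/((4πε₀)⁵ℏ⁸) = 2.929 × 10^13 J/m³
3.13 × 10^-4 × 4.632 × 10^113 / 2.929 × 10^13 = 4.950 × 10^96

4.950 × 10^96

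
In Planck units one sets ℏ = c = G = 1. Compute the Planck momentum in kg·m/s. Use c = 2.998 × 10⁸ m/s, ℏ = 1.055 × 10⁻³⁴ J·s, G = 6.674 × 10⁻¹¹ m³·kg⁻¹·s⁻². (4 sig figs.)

p_P = √(ℏc³/G)
  = √(42.60)
  = 6.527 kg·m/s

6.527 kg·m/s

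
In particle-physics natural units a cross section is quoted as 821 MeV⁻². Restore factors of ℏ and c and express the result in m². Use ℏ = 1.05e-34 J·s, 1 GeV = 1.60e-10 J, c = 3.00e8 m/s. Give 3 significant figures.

Area is [L]² = [E]⁻²·(ℏc)²; restore (ℏc)².
1 GeV⁻² → (ℏc)² × (1 GeV in J)⁻² = 3.88e-32 m².
Convert the energy scale: 821 MeV⁻² = 8.21e8 GeV⁻².
Result: 8.21e8 × 3.88e-32 = 3.18e-23 m².

3.18e-23 m²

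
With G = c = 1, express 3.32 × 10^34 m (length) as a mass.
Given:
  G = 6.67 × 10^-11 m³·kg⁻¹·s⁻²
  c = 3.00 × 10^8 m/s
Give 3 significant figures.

4.48 × 10^61 kg

Length → mass via c²/G.
3.32 × 10^34 m × (c²/G) = 4.48 × 10^61 kg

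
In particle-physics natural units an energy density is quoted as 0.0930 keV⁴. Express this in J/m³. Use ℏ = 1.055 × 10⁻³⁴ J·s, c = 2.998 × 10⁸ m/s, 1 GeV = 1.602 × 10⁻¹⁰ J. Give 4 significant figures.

[E]/[L]³ = [E]⁴/(ℏc)³; restore (ℏc)⁻³.
1 GeV⁴ → 1/(ℏc)³ × (1 GeV in J)⁴ = 2.082 × 10³⁷ J/m³.
Convert the energy scale: 0.0930 keV⁴ = 9.30 × 10⁻²⁶ GeV⁴.
Result: 9.30 × 10⁻²⁶ × 2.082 × 10³⁷ = 1.936 × 10¹² J/m³.

1.936 × 10¹² J/m³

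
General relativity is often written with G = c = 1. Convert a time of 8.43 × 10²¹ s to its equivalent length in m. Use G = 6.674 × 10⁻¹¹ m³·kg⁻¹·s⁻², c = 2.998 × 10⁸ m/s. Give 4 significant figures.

Time → length via c.
8.43 × 10²¹ s × (c) = 2.527 × 10³⁰ m

2.527 × 10³⁰ m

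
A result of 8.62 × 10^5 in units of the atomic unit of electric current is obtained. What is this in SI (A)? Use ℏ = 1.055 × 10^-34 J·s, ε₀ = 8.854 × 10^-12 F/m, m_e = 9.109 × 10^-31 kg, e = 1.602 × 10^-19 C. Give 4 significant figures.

5.699 × 10^3 A

One atomic unit of electric current: I_au = e E_h/ℏ = m_e e⁵/((4πε₀)²ℏ³) = 6.612 × 10^-3 A.
8.62 × 10^5 × 6.612 × 10^-3 A = 5.699 × 10^3 A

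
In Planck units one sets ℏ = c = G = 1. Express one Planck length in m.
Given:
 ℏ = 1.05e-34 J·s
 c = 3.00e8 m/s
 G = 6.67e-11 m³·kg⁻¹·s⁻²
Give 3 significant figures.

ℓ_P = √(ℏG/c³)
  = √(2.59e-70)
  = 1.61e-35 m

1.61e-35 m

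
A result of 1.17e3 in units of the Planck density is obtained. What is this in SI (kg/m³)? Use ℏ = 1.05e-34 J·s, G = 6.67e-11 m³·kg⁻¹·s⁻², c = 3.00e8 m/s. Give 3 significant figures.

6.09e99 kg/m³

One Planck density: ρ_P = c⁵/(ℏG²) = 5.20e96 kg/m³.
1.17e3 × 5.20e96 kg/m³ = 6.09e99 kg/m³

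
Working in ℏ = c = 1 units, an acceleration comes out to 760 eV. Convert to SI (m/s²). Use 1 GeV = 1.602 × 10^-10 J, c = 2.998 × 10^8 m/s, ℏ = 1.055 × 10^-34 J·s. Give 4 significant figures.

Acceleration is [L]/[T]² = c·[E]/ℏ.
1 GeV → c/ℏ × (1 GeV in J) = 4.552 × 10^32 m/s².
Convert the energy scale: 760 eV = 7.60 × 10^-7 GeV.
Result: 7.60 × 10^-7 × 4.552 × 10^32 = 3.460 × 10^26 m/s².

3.460 × 10^26 m/s²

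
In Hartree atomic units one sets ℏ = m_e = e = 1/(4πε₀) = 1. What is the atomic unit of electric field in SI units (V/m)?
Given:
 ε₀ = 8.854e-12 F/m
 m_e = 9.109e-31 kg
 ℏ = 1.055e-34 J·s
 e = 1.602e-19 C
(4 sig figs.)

E_au = E_h/(e a₀) = m_e²e⁵/((4πε₀)³ℏ⁴)
E_h = 4.354e-18 J
a₀ = 5.297e-11 m
E_h/(e·a₀) = 5.131e11 V/m

5.131e11 V/m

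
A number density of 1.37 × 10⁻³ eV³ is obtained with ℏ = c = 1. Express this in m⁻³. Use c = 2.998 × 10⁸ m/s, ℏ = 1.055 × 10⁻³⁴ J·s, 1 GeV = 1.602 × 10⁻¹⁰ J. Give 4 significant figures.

1.780 × 10¹⁷ m⁻³

Number density is [L]⁻³ = [E]³/(ℏc)³.
1 GeV³ → 1/(ℏc)³ × (1 GeV in J)³ = 1.299 × 10⁴⁷ m⁻³.
Convert the energy scale: 1.37 × 10⁻³ eV³ = 1.37 × 10⁻³⁰ GeV³.
Result: 1.37 × 10⁻³⁰ × 1.299 × 10⁴⁷ = 1.780 × 10¹⁷ m⁻³.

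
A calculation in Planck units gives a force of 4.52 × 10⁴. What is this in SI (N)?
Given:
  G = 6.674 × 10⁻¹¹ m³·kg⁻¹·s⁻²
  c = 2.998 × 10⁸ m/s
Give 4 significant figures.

One Planck force: F_P = c⁴/G = 1.210 × 10⁴⁴ N.
4.52 × 10⁴ × 1.210 × 10⁴⁴ N = 5.471 × 10⁴⁸ N

5.471 × 10⁴⁸ N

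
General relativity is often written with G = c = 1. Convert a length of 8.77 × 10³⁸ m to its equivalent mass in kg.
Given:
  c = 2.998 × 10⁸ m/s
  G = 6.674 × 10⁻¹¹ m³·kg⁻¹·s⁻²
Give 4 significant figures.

Length → mass via c²/G.
8.77 × 10³⁸ m × (c²/G) = 1.181 × 10⁶⁶ kg

1.181 × 10⁶⁶ kg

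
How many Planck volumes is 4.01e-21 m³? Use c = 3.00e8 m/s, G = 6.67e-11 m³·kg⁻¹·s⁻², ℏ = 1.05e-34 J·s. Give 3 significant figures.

9.60e83

Planck volume: V_P = (ℏG/c³)^(3/2) = 4.18e-105 m³.
4.01e-21 / 4.18e-105 = 9.60e83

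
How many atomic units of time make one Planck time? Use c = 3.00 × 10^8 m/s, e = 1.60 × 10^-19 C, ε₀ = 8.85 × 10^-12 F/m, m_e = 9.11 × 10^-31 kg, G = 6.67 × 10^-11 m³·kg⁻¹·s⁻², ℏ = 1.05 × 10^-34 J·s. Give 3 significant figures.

2.24 × 10^-27

Planck time: t_P = √(ℏG/c⁵) = 5.37 × 10^-44 s
atomic unit of time: τ_au = (4πε₀)²ℏ³/(m_e e⁴) = 2.40 × 10^-17 s
ratio = 5.37 × 10^-44 / 2.40 × 10^-17 = 2.24 × 10^-27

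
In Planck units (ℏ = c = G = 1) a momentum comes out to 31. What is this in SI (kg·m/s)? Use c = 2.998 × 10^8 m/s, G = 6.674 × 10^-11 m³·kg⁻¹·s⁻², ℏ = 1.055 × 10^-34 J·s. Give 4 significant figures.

One Planck momentum: p_P = √(ℏc³/G) = 6.527 kg·m/s.
31 × 6.527 kg·m/s = 202.3 kg·m/s

202.3 kg·m/s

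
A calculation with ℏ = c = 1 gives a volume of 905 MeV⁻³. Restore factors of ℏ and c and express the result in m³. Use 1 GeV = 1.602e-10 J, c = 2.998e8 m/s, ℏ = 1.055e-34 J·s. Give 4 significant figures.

6.965e-36 m³

Volume is [L]³ = [E]⁻³·(ℏc)³.
1 GeV⁻³ → (ℏc)³ × (1 GeV in J)⁻³ = 7.696e-48 m³.
Convert the energy scale: 905 MeV⁻³ = 9.05e11 GeV⁻³.
Result: 9.05e11 × 7.696e-48 = 6.965e-36 m³.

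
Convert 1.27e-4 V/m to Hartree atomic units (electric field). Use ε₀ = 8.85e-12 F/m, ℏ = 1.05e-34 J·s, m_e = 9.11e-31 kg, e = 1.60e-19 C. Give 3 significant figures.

2.44e-16

atomic unit of electric field: E_au = E_h/(e a₀) = m_e²e⁵/((4πε₀)³ℏ⁴) = 5.20e11 V/m.
1.27e-4 / 5.20e11 = 2.44e-16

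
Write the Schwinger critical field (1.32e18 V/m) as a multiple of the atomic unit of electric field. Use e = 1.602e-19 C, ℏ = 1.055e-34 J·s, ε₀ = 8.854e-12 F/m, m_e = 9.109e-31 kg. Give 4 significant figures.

2.573e6

atomic unit of electric field: E_au = E_h/(e a₀) = m_e²e⁵/((4πε₀)³ℏ⁴) = 5.131e11 V/m.
1.32e18 / 5.131e11 = 2.573e6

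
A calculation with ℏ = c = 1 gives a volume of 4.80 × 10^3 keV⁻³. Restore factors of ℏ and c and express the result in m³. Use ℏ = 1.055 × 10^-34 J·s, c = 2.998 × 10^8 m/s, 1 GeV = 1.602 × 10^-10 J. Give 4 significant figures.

3.694 × 10^-26 m³

Volume is [L]³ = [E]⁻³·(ℏc)³.
1 GeV⁻³ → (ℏc)³ × (1 GeV in J)⁻³ = 7.696 × 10^-48 m³.
Convert the energy scale: 4.80 × 10^3 keV⁻³ = 4.80 × 10^21 GeV⁻³.
Result: 4.80 × 10^21 × 7.696 × 10^-48 = 3.694 × 10^-26 m³.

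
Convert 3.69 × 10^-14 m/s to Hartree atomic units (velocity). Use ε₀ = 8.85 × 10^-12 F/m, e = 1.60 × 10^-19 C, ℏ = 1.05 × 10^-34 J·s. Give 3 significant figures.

1.68 × 10^-20

atomic unit of velocity: v_au = e²/(4πε₀ℏ) = 2.19 × 10^6 m/s.
3.69 × 10^-14 / 2.19 × 10^6 = 1.68 × 10^-20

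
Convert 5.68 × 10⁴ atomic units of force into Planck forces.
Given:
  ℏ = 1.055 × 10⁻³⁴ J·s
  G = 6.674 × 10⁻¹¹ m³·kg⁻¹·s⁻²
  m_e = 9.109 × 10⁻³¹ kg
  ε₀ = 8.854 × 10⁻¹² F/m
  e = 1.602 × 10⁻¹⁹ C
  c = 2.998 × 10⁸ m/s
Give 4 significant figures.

3.857 × 10⁻⁴⁷

atomic unit of force: F_au = E_h/a₀ = m_e²e⁶/((4πε₀)³ℏ⁴) = 8.220 × 10⁻⁸ N
Planck force: F_P = c⁴/G = 1.210 × 10⁴⁴ N
5.68 × 10⁴ × 8.220 × 10⁻⁸ / 1.210 × 10⁴⁴ = 3.857 × 10⁻⁴⁷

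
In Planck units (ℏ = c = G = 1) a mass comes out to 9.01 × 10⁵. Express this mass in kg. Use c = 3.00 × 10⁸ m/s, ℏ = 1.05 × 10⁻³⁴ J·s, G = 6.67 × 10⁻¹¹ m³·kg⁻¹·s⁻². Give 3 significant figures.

One Planck mass: m_P = √(ℏc/G) = 2.17 × 10⁻⁸ kg.
9.01 × 10⁵ × 2.17 × 10⁻⁸ kg = 0.0196 kg

0.0196 kg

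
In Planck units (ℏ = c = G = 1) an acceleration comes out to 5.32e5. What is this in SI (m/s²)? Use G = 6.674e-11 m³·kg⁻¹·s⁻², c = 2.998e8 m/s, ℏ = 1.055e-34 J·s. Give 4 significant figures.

One Planck acceleration: a_P = √(c⁷/(ℏG)) = 5.560e51 m/s².
5.32e5 × 5.560e51 m/s² = 2.958e57 m/s²

2.958e57 m/s²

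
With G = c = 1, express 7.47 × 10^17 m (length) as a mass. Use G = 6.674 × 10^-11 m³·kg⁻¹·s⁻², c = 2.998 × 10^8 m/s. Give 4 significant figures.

1.006 × 10^45 kg

Length → mass via c²/G.
7.47 × 10^17 m × (c²/G) = 1.006 × 10^45 kg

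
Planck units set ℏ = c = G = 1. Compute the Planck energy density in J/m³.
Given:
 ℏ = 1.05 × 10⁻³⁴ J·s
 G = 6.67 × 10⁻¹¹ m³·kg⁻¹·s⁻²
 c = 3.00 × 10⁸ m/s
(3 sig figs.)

4.68 × 10¹¹³ J/m³

From ℏ = c = G = 1 the energy density scale is u_P = c⁷/(ℏG²).
  = 2.19 × 10⁵⁹ / 4.67 × 10⁻⁵⁵
  = 4.68 × 10¹¹³ J/m³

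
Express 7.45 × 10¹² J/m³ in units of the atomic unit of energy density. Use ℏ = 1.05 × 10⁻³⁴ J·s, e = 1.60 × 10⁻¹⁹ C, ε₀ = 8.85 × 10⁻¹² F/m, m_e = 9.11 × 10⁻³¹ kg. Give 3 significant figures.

atomic unit of energy density: u_au = E_h/a₀³ = m_e⁴e¹⁰/((4πε₀)⁵ℏ⁸) = 3.01 × 10¹³ J/m³.
7.45 × 10¹² / 3.01 × 10¹³ = 0.247

0.247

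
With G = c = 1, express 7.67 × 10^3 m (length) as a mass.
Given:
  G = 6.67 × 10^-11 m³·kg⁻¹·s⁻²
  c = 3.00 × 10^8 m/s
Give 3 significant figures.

1.03 × 10^31 kg

Length → mass via c²/G.
7.67 × 10^3 m × (c²/G) = 1.03 × 10^31 kg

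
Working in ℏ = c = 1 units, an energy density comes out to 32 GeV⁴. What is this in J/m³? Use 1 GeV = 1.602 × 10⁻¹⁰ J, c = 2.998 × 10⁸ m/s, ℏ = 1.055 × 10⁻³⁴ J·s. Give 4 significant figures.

[E]/[L]³ = [E]⁴/(ℏc)³; restore (ℏc)⁻³.
1 GeV⁴ → 1/(ℏc)³ × (1 GeV in J)⁴ = 2.082 × 10³⁷ J/m³.
Result: 32 × 2.082 × 10³⁷ = 6.661 × 10³⁸ J/m³.

6.661 × 10³⁸ J/m³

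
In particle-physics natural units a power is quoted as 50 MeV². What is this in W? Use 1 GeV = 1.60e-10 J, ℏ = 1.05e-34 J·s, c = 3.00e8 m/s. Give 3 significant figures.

Power is [E]/[T] = [E]²/ℏ.
1 GeV² → 1/ℏ × (1 GeV in J)² = 2.44e14 W.
Convert the energy scale: 50 MeV² = 5.00e-5 GeV².
Result: 5.00e-5 × 2.44e14 = 1.22e10 W.

1.22e10 W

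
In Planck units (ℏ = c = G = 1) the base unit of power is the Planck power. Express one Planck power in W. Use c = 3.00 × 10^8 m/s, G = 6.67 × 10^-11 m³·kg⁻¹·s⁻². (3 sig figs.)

P_P = c⁵/G
  = 2.43 × 10^42 / 6.67 × 10^-11
  = 3.64 × 10^52 W

3.64 × 10^52 W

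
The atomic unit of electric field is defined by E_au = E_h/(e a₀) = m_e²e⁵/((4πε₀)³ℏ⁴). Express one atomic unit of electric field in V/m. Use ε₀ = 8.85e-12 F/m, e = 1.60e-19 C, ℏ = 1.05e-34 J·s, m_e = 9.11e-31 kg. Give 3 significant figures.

E_au = E_h/(e a₀) = m_e²e⁵/((4πε₀)³ℏ⁴)
E_h = 4.38e-18 J
a₀ = 5.26e-11 m
E_h/(e·a₀) = 5.20e11 V/m

5.20e11 V/m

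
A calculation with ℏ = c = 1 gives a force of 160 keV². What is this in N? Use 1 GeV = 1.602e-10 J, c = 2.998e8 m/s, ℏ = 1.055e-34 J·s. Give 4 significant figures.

Force is [E]/[L] = [E]²/(ℏc); restore (ℏc)⁻¹.
1 GeV² → 1/(ℏc) × (1 GeV in J)² = 8.114e5 N.
Convert the energy scale: 160 keV² = 1.60e-10 GeV².
Result: 1.60e-10 × 8.114e5 = 1.298e-4 N.

1.298e-4 N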